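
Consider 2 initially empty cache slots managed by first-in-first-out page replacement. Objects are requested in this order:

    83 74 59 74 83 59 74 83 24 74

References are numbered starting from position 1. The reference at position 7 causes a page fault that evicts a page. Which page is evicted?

59

pos 1: 83: fault, frames {83}
pos 2: 74: fault, frames {83,74}
pos 3: 59: fault, evict 83, frames {74,59}
pos 4: 74: hit
pos 5: 83: fault, evict 74, frames {59,83}
pos 6: 59: hit
pos 7: 74: fault, evict 59, frames {83,74}
At position 7, page 59 is evicted.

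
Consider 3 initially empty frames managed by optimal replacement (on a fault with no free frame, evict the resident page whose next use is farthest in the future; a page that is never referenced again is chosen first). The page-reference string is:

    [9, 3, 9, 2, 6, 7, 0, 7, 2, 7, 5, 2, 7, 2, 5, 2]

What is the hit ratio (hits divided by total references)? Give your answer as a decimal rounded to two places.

0.56

9 → miss, frames [9]
3 → miss, frames [9, 3]
9 → hit
2 → miss, frames [9, 3, 2]
6 → miss, evict 3, frames [9, 2, 6]
7 → miss, evict 6, frames [9, 2, 7]
0 → miss, evict 9, frames [2, 7, 0]
7 → hit
2 → hit
7 → hit
5 → miss, evict 0, frames [2, 7, 5]
2 → hit
7 → hit
2 → hit
5 → hit
2 → hit
Hits: 9 of 16 references → 9/16 = 0.5625.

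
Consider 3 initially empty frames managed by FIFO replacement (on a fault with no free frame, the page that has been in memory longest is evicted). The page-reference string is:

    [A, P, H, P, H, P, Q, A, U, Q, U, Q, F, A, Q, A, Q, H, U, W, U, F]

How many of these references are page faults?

13

A: fault, frames {A}
P: fault, frames {A,P}
H: fault, frames {A,P,H}
P: hit
H: hit
P: hit
Q: fault, evict A, frames {P,H,Q}
A: fault, evict P, frames {H,Q,A}
U: fault, evict H, frames {Q,A,U}
Q: hit
U: hit
Q: hit
F: fault, evict Q, frames {A,U,F}
A: hit
Q: fault, evict A, frames {U,F,Q}
A: fault, evict U, frames {F,Q,A}
Q: hit
H: fault, evict F, frames {Q,A,H}
U: fault, evict Q, frames {A,H,U}
W: fault, evict A, frames {H,U,W}
U: hit
F: fault, evict H, frames {U,W,F}
Page faults: 13.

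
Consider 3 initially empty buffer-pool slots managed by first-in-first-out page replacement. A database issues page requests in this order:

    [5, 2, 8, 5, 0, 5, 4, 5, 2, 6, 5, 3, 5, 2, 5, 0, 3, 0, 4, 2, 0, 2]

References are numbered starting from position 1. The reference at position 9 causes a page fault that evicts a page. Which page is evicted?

pos 1: 5 -> miss, frames {5}
pos 2: 2 -> miss, frames {5,2}
pos 3: 8 -> miss, frames {5,2,8}
pos 4: 5 -> hit
pos 5: 0 -> miss, evict 5, frames {2,8,0}
pos 6: 5 -> miss, evict 2, frames {8,0,5}
pos 7: 4 -> miss, evict 8, frames {0,5,4}
pos 8: 5 -> hit
pos 9: 2 -> miss, evict 0, frames {5,4,2}
At position 9, page 0 is evicted.

0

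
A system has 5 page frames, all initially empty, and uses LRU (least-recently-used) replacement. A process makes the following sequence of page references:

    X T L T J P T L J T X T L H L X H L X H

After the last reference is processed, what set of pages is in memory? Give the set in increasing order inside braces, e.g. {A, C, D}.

X: miss, frames [X]
T: miss, frames [X, T]
L: miss, frames [X, T, L]
T: hit
J: miss, frames [X, L, T, J]
P: miss, frames [X, L, T, J, P]
T: hit
L: hit
J: hit
T: hit
X: hit
T: hit
L: hit
H: miss, evict P, frames [J, X, T, L, H]
L: hit
X: hit
H: hit
L: hit
X: hit
H: hit

{H, J, L, T, X}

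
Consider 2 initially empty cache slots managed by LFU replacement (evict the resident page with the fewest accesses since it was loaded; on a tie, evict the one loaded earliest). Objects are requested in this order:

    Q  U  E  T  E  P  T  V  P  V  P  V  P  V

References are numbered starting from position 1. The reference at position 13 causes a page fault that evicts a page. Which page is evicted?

pos 1: Q: fault, frames (Q)
pos 2: U: fault, frames (Q U)
pos 3: E: fault, evict Q, frames (U E)
pos 4: T: fault, evict U, frames (E T)
pos 5: E: hit
pos 6: P: fault, evict T, frames (E P)
pos 7: T: fault, evict P, frames (E T)
pos 8: V: fault, evict T, frames (E V)
pos 9: P: fault, evict V, frames (E P)
pos 10: V: fault, evict P, frames (E V)
pos 11: P: fault, evict V, frames (E P)
pos 12: V: fault, evict P, frames (E V)
pos 13: P: fault, evict V, frames (E P)
At position 13, page V is evicted.

V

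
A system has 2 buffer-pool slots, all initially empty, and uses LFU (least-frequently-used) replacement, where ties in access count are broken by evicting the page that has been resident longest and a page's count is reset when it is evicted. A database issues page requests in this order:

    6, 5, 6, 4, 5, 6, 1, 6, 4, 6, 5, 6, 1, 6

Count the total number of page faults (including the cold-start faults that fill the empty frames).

6 → miss, frames {6}
5 → miss, frames {6,5}
6 → hit
4 → miss, evict 5, frames {6,4}
5 → miss, evict 4, frames {6,5}
6 → hit
1 → miss, evict 5, frames {6,1}
6 → hit
4 → miss, evict 1, frames {6,4}
6 → hit
5 → miss, evict 4, frames {6,5}
6 → hit
1 → miss, evict 5, frames {6,1}
6 → hit
Page faults: 8.

8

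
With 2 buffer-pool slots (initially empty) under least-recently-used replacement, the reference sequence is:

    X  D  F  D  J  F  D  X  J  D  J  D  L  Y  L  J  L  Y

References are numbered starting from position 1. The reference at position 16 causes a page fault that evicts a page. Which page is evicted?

Y

pos 1: X: miss, frames [X]
pos 2: D: miss, frames [X, D]
pos 3: F: miss, evict X, frames [D, F]
pos 4: D: hit
pos 5: J: miss, evict F, frames [D, J]
pos 6: F: miss, evict D, frames [J, F]
pos 7: D: miss, evict J, frames [F, D]
pos 8: X: miss, evict F, frames [D, X]
pos 9: J: miss, evict D, frames [X, J]
pos 10: D: miss, evict X, frames [J, D]
pos 11: J: hit
pos 12: D: hit
pos 13: L: miss, evict J, frames [D, L]
pos 14: Y: miss, evict D, frames [L, Y]
pos 15: L: hit
pos 16: J: miss, evict Y, frames [L, J]
At position 16, page Y is evicted.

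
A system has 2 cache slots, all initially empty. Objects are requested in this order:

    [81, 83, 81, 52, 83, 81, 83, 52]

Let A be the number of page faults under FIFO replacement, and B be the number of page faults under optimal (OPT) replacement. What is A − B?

1

Under FIFO: F F . F . F F F → 6 faults.
Under OPT: F F . F . F . F → 5 faults.
A − B = 6 − 5 = 1.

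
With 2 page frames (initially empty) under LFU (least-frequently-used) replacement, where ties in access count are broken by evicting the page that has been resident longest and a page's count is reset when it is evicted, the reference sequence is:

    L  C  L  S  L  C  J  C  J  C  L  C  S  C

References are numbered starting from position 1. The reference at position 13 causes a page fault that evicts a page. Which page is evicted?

C

pos 1: L → miss, frames [L]
pos 2: C → miss, frames [L, C]
pos 3: L → hit
pos 4: S → miss, evict C, frames [L, S]
pos 5: L → hit
pos 6: C → miss, evict S, frames [L, C]
pos 7: J → miss, evict C, frames [L, J]
pos 8: C → miss, evict J, frames [L, C]
pos 9: J → miss, evict C, frames [L, J]
pos 10: C → miss, evict J, frames [L, C]
pos 11: L → hit
pos 12: C → hit
pos 13: S → miss, evict C, frames [L, S]
At position 13, page C is evicted.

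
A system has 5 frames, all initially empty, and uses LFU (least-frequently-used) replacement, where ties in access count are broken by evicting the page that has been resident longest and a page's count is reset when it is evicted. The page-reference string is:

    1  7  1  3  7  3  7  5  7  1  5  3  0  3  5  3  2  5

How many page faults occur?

1 → miss, frames (1)
7 → miss, frames (1 7)
1 → hit
3 → miss, frames (1 7 3)
7 → hit
3 → hit
7 → hit
5 → miss, frames (1 7 3 5)
7 → hit
1 → hit
5 → hit
3 → hit
0 → miss, frames (1 7 3 5 0)
3 → hit
5 → hit
3 → hit
2 → miss, evict 0, frames (1 7 3 5 2)
5 → hit
Page faults: 6.

6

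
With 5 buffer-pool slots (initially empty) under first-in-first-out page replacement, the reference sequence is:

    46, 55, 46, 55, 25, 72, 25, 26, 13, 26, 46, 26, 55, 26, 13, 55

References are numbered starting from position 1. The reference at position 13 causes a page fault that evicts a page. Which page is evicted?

pos 1: 46: fault, frames [46]
pos 2: 55: fault, frames [46, 55]
pos 3: 46: hit
pos 4: 55: hit
pos 5: 25: fault, frames [46, 55, 25]
pos 6: 72: fault, frames [46, 55, 25, 72]
pos 7: 25: hit
pos 8: 26: fault, frames [46, 55, 25, 72, 26]
pos 9: 13: fault, evict 46, frames [55, 25, 72, 26, 13]
pos 10: 26: hit
pos 11: 46: fault, evict 55, frames [25, 72, 26, 13, 46]
pos 12: 26: hit
pos 13: 55: fault, evict 25, frames [72, 26, 13, 46, 55]
At position 13, page 25 is evicted.

25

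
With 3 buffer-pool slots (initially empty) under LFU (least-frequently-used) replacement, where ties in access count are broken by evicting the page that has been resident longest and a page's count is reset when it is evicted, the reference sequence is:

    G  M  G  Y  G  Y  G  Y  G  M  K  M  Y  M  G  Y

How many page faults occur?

G: fault, frames {G}
M: fault, frames {G,M}
G: hit
Y: fault, frames {G,M,Y}
G: hit
Y: hit
G: hit
Y: hit
G: hit
M: hit
K: fault, evict M, frames {G,Y,K}
M: fault, evict K, frames {G,Y,M}
Y: hit
M: hit
G: hit
Y: hit
Page faults: 5.

5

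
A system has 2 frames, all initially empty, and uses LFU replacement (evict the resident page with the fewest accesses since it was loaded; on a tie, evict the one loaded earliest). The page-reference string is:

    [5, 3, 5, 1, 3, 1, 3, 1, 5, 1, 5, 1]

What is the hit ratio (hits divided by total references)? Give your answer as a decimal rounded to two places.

5: miss, frames [5]
3: miss, frames [5, 3]
5: hit
1: miss, evict 3, frames [5, 1]
3: miss, evict 1, frames [5, 3]
1: miss, evict 3, frames [5, 1]
3: miss, evict 1, frames [5, 3]
1: miss, evict 3, frames [5, 1]
5: hit
1: hit
5: hit
1: hit
Hits: 5 of 12 references → 5/12 = 0.4167.

0.42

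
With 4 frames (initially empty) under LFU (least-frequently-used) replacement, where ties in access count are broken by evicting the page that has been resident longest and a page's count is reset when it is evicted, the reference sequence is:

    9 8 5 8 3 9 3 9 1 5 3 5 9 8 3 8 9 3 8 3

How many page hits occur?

9: miss, frames (9)
8: miss, frames (9 8)
5: miss, frames (9 8 5)
8: hit
3: miss, frames (9 8 5 3)
9: hit
3: hit
9: hit
1: miss, evict 5, frames (9 8 3 1)
5: miss, evict 1, frames (9 8 3 5)
3: hit
5: hit
9: hit
8: hit
3: hit
8: hit
9: hit
3: hit
8: hit
3: hit
Hits: 14.

14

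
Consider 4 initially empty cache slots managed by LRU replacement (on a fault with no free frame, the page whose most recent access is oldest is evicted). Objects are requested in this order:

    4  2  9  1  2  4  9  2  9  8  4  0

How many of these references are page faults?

4 → miss, frames [4]
2 → miss, frames [4, 2]
9 → miss, frames [4, 2, 9]
1 → miss, frames [4, 2, 9, 1]
2 → hit
4 → hit
9 → hit
2 → hit
9 → hit
8 → miss, evict 1, frames [4, 2, 9, 8]
4 → hit
0 → miss, evict 2, frames [9, 8, 4, 0]
Page faults: 6.

6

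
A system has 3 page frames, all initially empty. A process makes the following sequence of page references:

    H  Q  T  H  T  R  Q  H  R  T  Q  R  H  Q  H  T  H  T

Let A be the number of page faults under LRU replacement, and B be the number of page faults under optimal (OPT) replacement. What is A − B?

Under LRU: F F F . . F F F . F F . F . . F . . → 10 faults.
Under OPT: F F F . . F . . . F . . F . . . . . → 6 faults.
A − B = 10 − 6 = 4.

4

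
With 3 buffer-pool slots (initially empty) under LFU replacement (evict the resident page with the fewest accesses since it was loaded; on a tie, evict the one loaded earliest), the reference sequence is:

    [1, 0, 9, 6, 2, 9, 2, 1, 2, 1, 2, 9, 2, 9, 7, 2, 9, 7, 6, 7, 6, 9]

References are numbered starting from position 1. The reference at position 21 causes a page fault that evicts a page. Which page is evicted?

pos 1: 1: fault, frames {1}
pos 2: 0: fault, frames {1,0}
pos 3: 9: fault, frames {1,0,9}
pos 4: 6: fault, evict 1, frames {0,9,6}
pos 5: 2: fault, evict 0, frames {9,6,2}
pos 6: 9: hit
pos 7: 2: hit
pos 8: 1: fault, evict 6, frames {9,2,1}
pos 9: 2: hit
pos 10: 1: hit
pos 11: 2: hit
pos 12: 9: hit
pos 13: 2: hit
pos 14: 9: hit
pos 15: 7: fault, evict 1, frames {9,2,7}
pos 16: 2: hit
pos 17: 9: hit
pos 18: 7: hit
pos 19: 6: fault, evict 7, frames {9,2,6}
pos 20: 7: fault, evict 6, frames {9,2,7}
pos 21: 6: fault, evict 7, frames {9,2,6}
At position 21, page 7 is evicted.

7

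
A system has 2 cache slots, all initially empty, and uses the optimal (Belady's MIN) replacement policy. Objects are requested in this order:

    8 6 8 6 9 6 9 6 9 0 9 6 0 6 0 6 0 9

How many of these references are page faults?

6

8 -> miss, frames (8)
6 -> miss, frames (8 6)
8 -> hit
6 -> hit
9 -> miss, evict 8, frames (6 9)
6 -> hit
9 -> hit
6 -> hit
9 -> hit
0 -> miss, evict 6, frames (9 0)
9 -> hit
6 -> miss, evict 9, frames (0 6)
0 -> hit
6 -> hit
0 -> hit
6 -> hit
0 -> hit
9 -> miss, evict 6, frames (0 9)
Page faults: 6.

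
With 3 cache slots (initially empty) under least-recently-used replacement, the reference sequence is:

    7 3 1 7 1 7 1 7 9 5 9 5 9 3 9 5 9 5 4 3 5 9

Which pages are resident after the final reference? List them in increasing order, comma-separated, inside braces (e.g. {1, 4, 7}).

7 → fault, frames {7}
3 → fault, frames {7,3}
1 → fault, frames {7,3,1}
7 → hit
1 → hit
7 → hit
1 → hit
7 → hit
9 → fault, evict 3, frames {1,7,9}
5 → fault, evict 1, frames {7,9,5}
9 → hit
5 → hit
9 → hit
3 → fault, evict 7, frames {5,9,3}
9 → hit
5 → hit
9 → hit
5 → hit
4 → fault, evict 3, frames {9,5,4}
3 → fault, evict 9, frames {5,4,3}
5 → hit
9 → fault, evict 4, frames {3,5,9}

{3, 5, 9}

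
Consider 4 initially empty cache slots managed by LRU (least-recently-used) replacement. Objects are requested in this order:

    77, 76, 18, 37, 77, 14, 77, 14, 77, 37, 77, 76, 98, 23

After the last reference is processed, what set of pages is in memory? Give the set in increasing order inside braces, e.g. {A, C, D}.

{23, 76, 77, 98}

77: miss, frames {77}
76: miss, frames {77,76}
18: miss, frames {77,76,18}
37: miss, frames {77,76,18,37}
77: hit
14: miss, evict 76, frames {18,37,77,14}
77: hit
14: hit
77: hit
37: hit
77: hit
76: miss, evict 18, frames {14,37,77,76}
98: miss, evict 14, frames {37,77,76,98}
23: miss, evict 37, frames {77,76,98,23}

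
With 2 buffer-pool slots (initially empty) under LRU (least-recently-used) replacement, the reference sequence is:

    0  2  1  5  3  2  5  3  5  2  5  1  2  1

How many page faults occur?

0 → fault, frames (0)
2 → fault, frames (0 2)
1 → fault, evict 0, frames (2 1)
5 → fault, evict 2, frames (1 5)
3 → fault, evict 1, frames (5 3)
2 → fault, evict 5, frames (3 2)
5 → fault, evict 3, frames (2 5)
3 → fault, evict 2, frames (5 3)
5 → hit
2 → fault, evict 3, frames (5 2)
5 → hit
1 → fault, evict 2, frames (5 1)
2 → fault, evict 5, frames (1 2)
1 → hit
Page faults: 11.

11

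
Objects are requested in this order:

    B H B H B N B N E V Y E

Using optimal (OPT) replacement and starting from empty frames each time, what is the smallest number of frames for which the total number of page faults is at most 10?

f=1: 12 faults
f=2: 6 faults
f=3: 6 faults
f=4: 6 faults
f=5: 6 faults
f=6: 6 faults
Smallest f with faults ≤ 10 is 2.

2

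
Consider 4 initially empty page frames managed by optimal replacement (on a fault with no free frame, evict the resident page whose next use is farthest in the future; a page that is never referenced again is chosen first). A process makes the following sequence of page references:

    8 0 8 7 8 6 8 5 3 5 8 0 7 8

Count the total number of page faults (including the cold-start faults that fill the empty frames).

8 -> miss, frames {8}
0 -> miss, frames {8,0}
8 -> hit
7 -> miss, frames {8,0,7}
8 -> hit
6 -> miss, frames {8,0,7,6}
8 -> hit
5 -> miss, evict 6, frames {8,0,7,5}
3 -> miss, evict 7, frames {8,0,5,3}
5 -> hit
8 -> hit
0 -> hit
7 -> miss, evict 3, frames {8,0,5,7}
8 -> hit
Page faults: 7.

7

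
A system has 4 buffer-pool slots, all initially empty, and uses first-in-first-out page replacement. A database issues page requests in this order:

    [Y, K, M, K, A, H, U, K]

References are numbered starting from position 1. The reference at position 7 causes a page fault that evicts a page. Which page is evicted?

K

pos 1: Y -> miss, frames [Y]
pos 2: K -> miss, frames [Y, K]
pos 3: M -> miss, frames [Y, K, M]
pos 4: K -> hit
pos 5: A -> miss, frames [Y, K, M, A]
pos 6: H -> miss, evict Y, frames [K, M, A, H]
pos 7: U -> miss, evict K, frames [M, A, H, U]
At position 7, page K is evicted.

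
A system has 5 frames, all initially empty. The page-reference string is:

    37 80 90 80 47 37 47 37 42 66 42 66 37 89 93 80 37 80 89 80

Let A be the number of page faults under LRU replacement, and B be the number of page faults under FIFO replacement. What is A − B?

-1

Under LRU: F F F . F . . . F F . . . F F F . . . . → 9 faults.
Under FIFO: F F F . F . . . F F . . F F F F . . . . → 10 faults.
A − B = 9 − 10 = -1.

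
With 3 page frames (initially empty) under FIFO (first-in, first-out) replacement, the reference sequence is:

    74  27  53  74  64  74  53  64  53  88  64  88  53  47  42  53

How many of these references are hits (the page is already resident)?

7

74 → fault, frames [74]
27 → fault, frames [74, 27]
53 → fault, frames [74, 27, 53]
74 → hit
64 → fault, evict 74, frames [27, 53, 64]
74 → fault, evict 27, frames [53, 64, 74]
53 → hit
64 → hit
53 → hit
88 → fault, evict 53, frames [64, 74, 88]
64 → hit
88 → hit
53 → fault, evict 64, frames [74, 88, 53]
47 → fault, evict 74, frames [88, 53, 47]
42 → fault, evict 88, frames [53, 47, 42]
53 → hit
Hits: 7.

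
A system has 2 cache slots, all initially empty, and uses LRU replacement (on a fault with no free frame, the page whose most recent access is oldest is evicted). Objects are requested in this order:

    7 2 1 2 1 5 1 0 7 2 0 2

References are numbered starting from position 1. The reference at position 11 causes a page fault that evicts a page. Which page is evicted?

pos 1: 7 -> fault, frames {7}
pos 2: 2 -> fault, frames {7,2}
pos 3: 1 -> fault, evict 7, frames {2,1}
pos 4: 2 -> hit
pos 5: 1 -> hit
pos 6: 5 -> fault, evict 2, frames {1,5}
pos 7: 1 -> hit
pos 8: 0 -> fault, evict 5, frames {1,0}
pos 9: 7 -> fault, evict 1, frames {0,7}
pos 10: 2 -> fault, evict 0, frames {7,2}
pos 11: 0 -> fault, evict 7, frames {2,0}
At position 11, page 7 is evicted.

7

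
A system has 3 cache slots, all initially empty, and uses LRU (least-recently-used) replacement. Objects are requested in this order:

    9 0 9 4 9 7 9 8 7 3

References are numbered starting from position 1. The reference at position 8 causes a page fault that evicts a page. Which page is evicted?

4

pos 1: 9: fault, frames {9}
pos 2: 0: fault, frames {9,0}
pos 3: 9: hit
pos 4: 4: fault, frames {0,9,4}
pos 5: 9: hit
pos 6: 7: fault, evict 0, frames {4,9,7}
pos 7: 9: hit
pos 8: 8: fault, evict 4, frames {7,9,8}
At position 8, page 4 is evicted.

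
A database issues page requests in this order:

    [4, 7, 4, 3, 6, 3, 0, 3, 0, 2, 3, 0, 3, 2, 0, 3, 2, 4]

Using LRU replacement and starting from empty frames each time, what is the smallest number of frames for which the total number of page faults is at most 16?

2

f=1: 18 faults
f=2: 13 faults
f=3: 7 faults
f=4: 7 faults
f=5: 6 faults
f=6: 6 faults
Smallest f with faults ≤ 16 is 2.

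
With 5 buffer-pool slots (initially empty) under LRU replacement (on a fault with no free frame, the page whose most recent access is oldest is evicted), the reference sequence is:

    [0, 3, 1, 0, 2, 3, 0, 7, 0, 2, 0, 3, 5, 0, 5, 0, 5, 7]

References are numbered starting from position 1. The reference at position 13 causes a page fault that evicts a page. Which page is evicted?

pos 1: 0 -> fault, frames {0}
pos 2: 3 -> fault, frames {0,3}
pos 3: 1 -> fault, frames {0,3,1}
pos 4: 0 -> hit
pos 5: 2 -> fault, frames {3,1,0,2}
pos 6: 3 -> hit
pos 7: 0 -> hit
pos 8: 7 -> fault, frames {1,2,3,0,7}
pos 9: 0 -> hit
pos 10: 2 -> hit
pos 11: 0 -> hit
pos 12: 3 -> hit
pos 13: 5 -> fault, evict 1, frames {7,2,0,3,5}
At position 13, page 1 is evicted.

1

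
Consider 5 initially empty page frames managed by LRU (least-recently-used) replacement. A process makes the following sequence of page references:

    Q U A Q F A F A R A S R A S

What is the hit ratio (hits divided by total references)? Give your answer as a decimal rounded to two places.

Q -> fault, frames {Q}
U -> fault, frames {Q,U}
A -> fault, frames {Q,U,A}
Q -> hit
F -> fault, frames {U,A,Q,F}
A -> hit
F -> hit
A -> hit
R -> fault, frames {U,Q,F,A,R}
A -> hit
S -> fault, evict U, frames {Q,F,R,A,S}
R -> hit
A -> hit
S -> hit
Hits: 8 of 14 references → 8/14 = 0.5714.

0.57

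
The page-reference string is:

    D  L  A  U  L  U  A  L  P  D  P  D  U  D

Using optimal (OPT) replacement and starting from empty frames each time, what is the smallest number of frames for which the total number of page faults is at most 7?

f=1: 14 faults
f=2: 8 faults
f=3: 6 faults
f=4: 5 faults
f=5: 5 faults
Smallest f with faults ≤ 7 is 3.

3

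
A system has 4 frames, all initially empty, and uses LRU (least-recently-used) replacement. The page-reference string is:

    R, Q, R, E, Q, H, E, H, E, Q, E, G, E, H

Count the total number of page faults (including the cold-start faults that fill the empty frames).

R -> miss, frames [R]
Q -> miss, frames [R, Q]
R -> hit
E -> miss, frames [Q, R, E]
Q -> hit
H -> miss, frames [R, E, Q, H]
E -> hit
H -> hit
E -> hit
Q -> hit
E -> hit
G -> miss, evict R, frames [H, Q, E, G]
E -> hit
H -> hit
Page faults: 5.

5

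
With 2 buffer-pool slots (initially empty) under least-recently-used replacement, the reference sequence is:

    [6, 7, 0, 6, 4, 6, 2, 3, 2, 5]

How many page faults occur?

6 → miss, frames {6}
7 → miss, frames {6,7}
0 → miss, evict 6, frames {7,0}
6 → miss, evict 7, frames {0,6}
4 → miss, evict 0, frames {6,4}
6 → hit
2 → miss, evict 4, frames {6,2}
3 → miss, evict 6, frames {2,3}
2 → hit
5 → miss, evict 3, frames {2,5}
Page faults: 8.

8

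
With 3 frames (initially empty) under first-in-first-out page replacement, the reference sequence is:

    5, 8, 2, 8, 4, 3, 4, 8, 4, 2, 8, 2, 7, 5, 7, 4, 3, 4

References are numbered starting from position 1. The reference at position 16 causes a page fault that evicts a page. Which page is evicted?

pos 1: 5 -> miss, frames (5)
pos 2: 8 -> miss, frames (5 8)
pos 3: 2 -> miss, frames (5 8 2)
pos 4: 8 -> hit
pos 5: 4 -> miss, evict 5, frames (8 2 4)
pos 6: 3 -> miss, evict 8, frames (2 4 3)
pos 7: 4 -> hit
pos 8: 8 -> miss, evict 2, frames (4 3 8)
pos 9: 4 -> hit
pos 10: 2 -> miss, evict 4, frames (3 8 2)
pos 11: 8 -> hit
pos 12: 2 -> hit
pos 13: 7 -> miss, evict 3, frames (8 2 7)
pos 14: 5 -> miss, evict 8, frames (2 7 5)
pos 15: 7 -> hit
pos 16: 4 -> miss, evict 2, frames (7 5 4)
At position 16, page 2 is evicted.

2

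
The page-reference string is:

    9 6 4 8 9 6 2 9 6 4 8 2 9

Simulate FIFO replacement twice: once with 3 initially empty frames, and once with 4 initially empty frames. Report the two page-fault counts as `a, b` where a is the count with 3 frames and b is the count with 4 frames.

10, 11

3 frames: F F F F F F F . . F F . F → 10 faults.
4 frames: F F F F . . F F F F F F F → 11 faults.
11 > 10: adding a frame increased faults — Belady's anomaly.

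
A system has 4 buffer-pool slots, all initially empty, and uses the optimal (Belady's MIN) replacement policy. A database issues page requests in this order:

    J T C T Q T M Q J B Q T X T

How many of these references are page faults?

7

J → fault, frames [J]
T → fault, frames [J, T]
C → fault, frames [J, T, C]
T → hit
Q → fault, frames [J, T, C, Q]
T → hit
M → fault, evict C, frames [J, T, Q, M]
Q → hit
J → hit
B → fault, evict M, frames [J, T, Q, B]
Q → hit
T → hit
X → fault, evict B, frames [J, T, Q, X]
T → hit
Page faults: 7.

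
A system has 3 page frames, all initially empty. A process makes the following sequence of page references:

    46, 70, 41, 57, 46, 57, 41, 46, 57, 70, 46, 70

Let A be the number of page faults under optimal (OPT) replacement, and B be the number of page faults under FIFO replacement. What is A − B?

Under OPT: F F F F . . . . . F . . → 5 faults.
Under FIFO: F F F F F . . . . F . . → 6 faults.
A − B = 5 − 6 = -1.

-1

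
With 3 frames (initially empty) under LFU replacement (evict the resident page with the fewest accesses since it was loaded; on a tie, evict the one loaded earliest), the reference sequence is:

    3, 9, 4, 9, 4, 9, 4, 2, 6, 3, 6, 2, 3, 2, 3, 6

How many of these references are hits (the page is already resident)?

3 → miss, frames {3}
9 → miss, frames {3,9}
4 → miss, frames {3,9,4}
9 → hit
4 → hit
9 → hit
4 → hit
2 → miss, evict 3, frames {9,4,2}
6 → miss, evict 2, frames {9,4,6}
3 → miss, evict 6, frames {9,4,3}
6 → miss, evict 3, frames {9,4,6}
2 → miss, evict 6, frames {9,4,2}
3 → miss, evict 2, frames {9,4,3}
2 → miss, evict 3, frames {9,4,2}
3 → miss, evict 2, frames {9,4,3}
6 → miss, evict 3, frames {9,4,6}
Hits: 4.

4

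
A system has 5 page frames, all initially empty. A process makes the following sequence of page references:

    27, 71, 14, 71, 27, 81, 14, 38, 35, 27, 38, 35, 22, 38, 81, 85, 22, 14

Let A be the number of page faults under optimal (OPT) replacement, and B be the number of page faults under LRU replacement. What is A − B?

Under OPT: F F F . . F . F F . . . F . . F . . → 8 faults.
Under LRU: F F F . . F . F F . . . F . F F . F → 10 faults.
A − B = 8 − 10 = -2.

-2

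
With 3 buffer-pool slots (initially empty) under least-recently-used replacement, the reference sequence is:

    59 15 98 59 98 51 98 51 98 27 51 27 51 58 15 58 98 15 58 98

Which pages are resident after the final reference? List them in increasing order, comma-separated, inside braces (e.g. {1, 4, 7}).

59 -> miss, frames [59]
15 -> miss, frames [59, 15]
98 -> miss, frames [59, 15, 98]
59 -> hit
98 -> hit
51 -> miss, evict 15, frames [59, 98, 51]
98 -> hit
51 -> hit
98 -> hit
27 -> miss, evict 59, frames [51, 98, 27]
51 -> hit
27 -> hit
51 -> hit
58 -> miss, evict 98, frames [27, 51, 58]
15 -> miss, evict 27, frames [51, 58, 15]
58 -> hit
98 -> miss, evict 51, frames [15, 58, 98]
15 -> hit
58 -> hit
98 -> hit

{15, 58, 98}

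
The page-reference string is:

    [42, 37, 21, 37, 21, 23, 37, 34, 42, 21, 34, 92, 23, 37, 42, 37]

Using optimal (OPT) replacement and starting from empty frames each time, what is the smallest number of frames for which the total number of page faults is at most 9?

3

f=1: 16 faults
f=2: 11 faults
f=3: 9 faults
f=4: 7 faults
f=5: 6 faults
f=6: 6 faults
Smallest f with faults ≤ 9 is 3.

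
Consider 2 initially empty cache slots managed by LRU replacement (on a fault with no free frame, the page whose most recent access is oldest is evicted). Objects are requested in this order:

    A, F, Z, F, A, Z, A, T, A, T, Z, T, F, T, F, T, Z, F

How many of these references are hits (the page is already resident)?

A -> miss, frames [A]
F -> miss, frames [A, F]
Z -> miss, evict A, frames [F, Z]
F -> hit
A -> miss, evict Z, frames [F, A]
Z -> miss, evict F, frames [A, Z]
A -> hit
T -> miss, evict Z, frames [A, T]
A -> hit
T -> hit
Z -> miss, evict A, frames [T, Z]
T -> hit
F -> miss, evict Z, frames [T, F]
T -> hit
F -> hit
T -> hit
Z -> miss, evict F, frames [T, Z]
F -> miss, evict T, frames [Z, F]
Hits: 8.

8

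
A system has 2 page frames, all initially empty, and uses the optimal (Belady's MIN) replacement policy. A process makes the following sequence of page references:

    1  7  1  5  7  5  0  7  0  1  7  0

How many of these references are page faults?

1: miss, frames [1]
7: miss, frames [1, 7]
1: hit
5: miss, evict 1, frames [7, 5]
7: hit
5: hit
0: miss, evict 5, frames [7, 0]
7: hit
0: hit
1: miss, evict 0, frames [7, 1]
7: hit
0: miss, evict 1, frames [7, 0]
Page faults: 6.

6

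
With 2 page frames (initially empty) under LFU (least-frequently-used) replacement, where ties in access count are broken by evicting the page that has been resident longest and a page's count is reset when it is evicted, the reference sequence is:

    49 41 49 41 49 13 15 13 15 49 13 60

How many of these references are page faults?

49: fault, frames {49}
41: fault, frames {49,41}
49: hit
41: hit
49: hit
13: fault, evict 41, frames {49,13}
15: fault, evict 13, frames {49,15}
13: fault, evict 15, frames {49,13}
15: fault, evict 13, frames {49,15}
49: hit
13: fault, evict 15, frames {49,13}
60: fault, evict 13, frames {49,60}
Page faults: 8.

8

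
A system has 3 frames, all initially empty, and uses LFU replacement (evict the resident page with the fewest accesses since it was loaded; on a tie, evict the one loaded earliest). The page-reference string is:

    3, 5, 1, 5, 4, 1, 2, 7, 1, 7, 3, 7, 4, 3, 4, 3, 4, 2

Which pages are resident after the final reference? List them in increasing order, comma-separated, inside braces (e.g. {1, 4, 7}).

{1, 2, 7}

3 → miss, frames [3]
5 → miss, frames [3, 5]
1 → miss, frames [3, 5, 1]
5 → hit
4 → miss, evict 3, frames [5, 1, 4]
1 → hit
2 → miss, evict 4, frames [5, 1, 2]
7 → miss, evict 2, frames [5, 1, 7]
1 → hit
7 → hit
3 → miss, evict 5, frames [1, 7, 3]
7 → hit
4 → miss, evict 3, frames [1, 7, 4]
3 → miss, evict 4, frames [1, 7, 3]
4 → miss, evict 3, frames [1, 7, 4]
3 → miss, evict 4, frames [1, 7, 3]
4 → miss, evict 3, frames [1, 7, 4]
2 → miss, evict 4, frames [1, 7, 2]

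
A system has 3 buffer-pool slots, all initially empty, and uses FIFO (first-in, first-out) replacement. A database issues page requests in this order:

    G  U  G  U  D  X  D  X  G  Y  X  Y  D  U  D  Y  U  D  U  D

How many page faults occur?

8

G → miss, frames [G]
U → miss, frames [G, U]
G → hit
U → hit
D → miss, frames [G, U, D]
X → miss, evict G, frames [U, D, X]
D → hit
X → hit
G → miss, evict U, frames [D, X, G]
Y → miss, evict D, frames [X, G, Y]
X → hit
Y → hit
D → miss, evict X, frames [G, Y, D]
U → miss, evict G, frames [Y, D, U]
D → hit
Y → hit
U → hit
D → hit
U → hit
D → hit
Page faults: 8.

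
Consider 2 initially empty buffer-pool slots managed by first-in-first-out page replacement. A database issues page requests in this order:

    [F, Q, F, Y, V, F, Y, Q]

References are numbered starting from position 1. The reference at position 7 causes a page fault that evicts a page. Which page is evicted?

pos 1: F → fault, frames (F)
pos 2: Q → fault, frames (F Q)
pos 3: F → hit
pos 4: Y → fault, evict F, frames (Q Y)
pos 5: V → fault, evict Q, frames (Y V)
pos 6: F → fault, evict Y, frames (V F)
pos 7: Y → fault, evict V, frames (F Y)
At position 7, page V is evicted.

V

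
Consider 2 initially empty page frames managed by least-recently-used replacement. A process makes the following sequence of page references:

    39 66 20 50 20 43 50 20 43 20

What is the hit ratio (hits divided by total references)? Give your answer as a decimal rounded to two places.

0.20

39 → miss, frames {39}
66 → miss, frames {39,66}
20 → miss, evict 39, frames {66,20}
50 → miss, evict 66, frames {20,50}
20 → hit
43 → miss, evict 50, frames {20,43}
50 → miss, evict 20, frames {43,50}
20 → miss, evict 43, frames {50,20}
43 → miss, evict 50, frames {20,43}
20 → hit
Hits: 2 of 10 references → 2/10 = 0.2000.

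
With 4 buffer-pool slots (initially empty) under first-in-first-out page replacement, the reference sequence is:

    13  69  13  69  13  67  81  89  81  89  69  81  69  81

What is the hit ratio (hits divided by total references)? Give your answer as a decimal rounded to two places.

0.64

13 → miss, frames (13)
69 → miss, frames (13 69)
13 → hit
69 → hit
13 → hit
67 → miss, frames (13 69 67)
81 → miss, frames (13 69 67 81)
89 → miss, evict 13, frames (69 67 81 89)
81 → hit
89 → hit
69 → hit
81 → hit
69 → hit
81 → hit
Hits: 9 of 14 references → 9/14 = 0.6429.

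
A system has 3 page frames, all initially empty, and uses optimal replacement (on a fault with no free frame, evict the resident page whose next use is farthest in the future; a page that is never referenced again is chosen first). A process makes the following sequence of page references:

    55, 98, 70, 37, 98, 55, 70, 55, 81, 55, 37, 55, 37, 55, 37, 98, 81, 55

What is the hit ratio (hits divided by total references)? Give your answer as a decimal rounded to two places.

55: miss, frames {55}
98: miss, frames {55,98}
70: miss, frames {55,98,70}
37: miss, evict 70, frames {55,98,37}
98: hit
55: hit
70: miss, evict 98, frames {55,37,70}
55: hit
81: miss, evict 70, frames {55,37,81}
55: hit
37: hit
55: hit
37: hit
55: hit
37: hit
98: miss, evict 37, frames {55,81,98}
81: hit
55: hit
Hits: 11 of 18 references → 11/18 = 0.6111.

0.61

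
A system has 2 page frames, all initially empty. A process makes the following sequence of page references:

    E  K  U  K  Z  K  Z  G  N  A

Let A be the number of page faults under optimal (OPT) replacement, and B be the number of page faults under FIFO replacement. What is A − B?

Under OPT: F F F . F . . F F F → 7 faults.
Under FIFO: F F F . F F . F F F → 8 faults.
A − B = 7 − 8 = -1.

-1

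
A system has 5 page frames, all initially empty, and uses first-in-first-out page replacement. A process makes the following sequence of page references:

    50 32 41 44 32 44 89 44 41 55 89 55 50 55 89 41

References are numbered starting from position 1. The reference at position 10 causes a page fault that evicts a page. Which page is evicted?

50

pos 1: 50: miss, frames (50)
pos 2: 32: miss, frames (50 32)
pos 3: 41: miss, frames (50 32 41)
pos 4: 44: miss, frames (50 32 41 44)
pos 5: 32: hit
pos 6: 44: hit
pos 7: 89: miss, frames (50 32 41 44 89)
pos 8: 44: hit
pos 9: 41: hit
pos 10: 55: miss, evict 50, frames (32 41 44 89 55)
At position 10, page 50 is evicted.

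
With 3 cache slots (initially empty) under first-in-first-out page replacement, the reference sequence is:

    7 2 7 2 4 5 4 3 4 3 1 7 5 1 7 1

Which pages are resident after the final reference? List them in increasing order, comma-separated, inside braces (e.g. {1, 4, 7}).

7 → fault, frames [7]
2 → fault, frames [7, 2]
7 → hit
2 → hit
4 → fault, frames [7, 2, 4]
5 → fault, evict 7, frames [2, 4, 5]
4 → hit
3 → fault, evict 2, frames [4, 5, 3]
4 → hit
3 → hit
1 → fault, evict 4, frames [5, 3, 1]
7 → fault, evict 5, frames [3, 1, 7]
5 → fault, evict 3, frames [1, 7, 5]
1 → hit
7 → hit
1 → hit

{1, 5, 7}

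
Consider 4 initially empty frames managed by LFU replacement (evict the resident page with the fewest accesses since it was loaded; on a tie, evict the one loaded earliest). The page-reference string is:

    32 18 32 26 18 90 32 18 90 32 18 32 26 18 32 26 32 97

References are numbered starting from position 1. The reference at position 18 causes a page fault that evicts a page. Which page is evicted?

90

pos 1: 32 → fault, frames (32)
pos 2: 18 → fault, frames (32 18)
pos 3: 32 → hit
pos 4: 26 → fault, frames (32 18 26)
pos 5: 18 → hit
pos 6: 90 → fault, frames (32 18 26 90)
pos 7: 32 → hit
pos 8: 18 → hit
pos 9: 90 → hit
pos 10: 32 → hit
pos 11: 18 → hit
pos 12: 32 → hit
pos 13: 26 → hit
pos 14: 18 → hit
pos 15: 32 → hit
pos 16: 26 → hit
pos 17: 32 → hit
pos 18: 97 → fault, evict 90, frames (32 18 26 97)
At position 18, page 90 is evicted.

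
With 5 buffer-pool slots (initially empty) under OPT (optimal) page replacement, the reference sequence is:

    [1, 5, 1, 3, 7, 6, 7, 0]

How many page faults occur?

1 -> fault, frames [1]
5 -> fault, frames [1, 5]
1 -> hit
3 -> fault, frames [1, 5, 3]
7 -> fault, frames [1, 5, 3, 7]
6 -> fault, frames [1, 5, 3, 7, 6]
7 -> hit
0 -> fault, evict 6, frames [1, 5, 3, 7, 0]
Page faults: 6.

6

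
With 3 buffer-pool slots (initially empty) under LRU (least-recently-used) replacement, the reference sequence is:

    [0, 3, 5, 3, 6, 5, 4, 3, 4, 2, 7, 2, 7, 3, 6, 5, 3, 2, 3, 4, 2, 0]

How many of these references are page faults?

14

0: miss, frames [0]
3: miss, frames [0, 3]
5: miss, frames [0, 3, 5]
3: hit
6: miss, evict 0, frames [5, 3, 6]
5: hit
4: miss, evict 3, frames [6, 5, 4]
3: miss, evict 6, frames [5, 4, 3]
4: hit
2: miss, evict 5, frames [3, 4, 2]
7: miss, evict 3, frames [4, 2, 7]
2: hit
7: hit
3: miss, evict 4, frames [2, 7, 3]
6: miss, evict 2, frames [7, 3, 6]
5: miss, evict 7, frames [3, 6, 5]
3: hit
2: miss, evict 6, frames [5, 3, 2]
3: hit
4: miss, evict 5, frames [2, 3, 4]
2: hit
0: miss, evict 3, frames [4, 2, 0]
Page faults: 14.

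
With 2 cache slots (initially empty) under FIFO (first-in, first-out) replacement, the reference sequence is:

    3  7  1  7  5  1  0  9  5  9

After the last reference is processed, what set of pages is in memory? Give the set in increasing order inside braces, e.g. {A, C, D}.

3 -> miss, frames {3}
7 -> miss, frames {3,7}
1 -> miss, evict 3, frames {7,1}
7 -> hit
5 -> miss, evict 7, frames {1,5}
1 -> hit
0 -> miss, evict 1, frames {5,0}
9 -> miss, evict 5, frames {0,9}
5 -> miss, evict 0, frames {9,5}
9 -> hit

{5, 9}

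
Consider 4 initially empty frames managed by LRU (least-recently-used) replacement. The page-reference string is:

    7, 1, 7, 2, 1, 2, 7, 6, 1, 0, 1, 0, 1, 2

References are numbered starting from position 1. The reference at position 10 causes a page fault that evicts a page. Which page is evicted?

pos 1: 7 -> miss, frames {7}
pos 2: 1 -> miss, frames {7,1}
pos 3: 7 -> hit
pos 4: 2 -> miss, frames {1,7,2}
pos 5: 1 -> hit
pos 6: 2 -> hit
pos 7: 7 -> hit
pos 8: 6 -> miss, frames {1,2,7,6}
pos 9: 1 -> hit
pos 10: 0 -> miss, evict 2, frames {7,6,1,0}
At position 10, page 2 is evicted.

2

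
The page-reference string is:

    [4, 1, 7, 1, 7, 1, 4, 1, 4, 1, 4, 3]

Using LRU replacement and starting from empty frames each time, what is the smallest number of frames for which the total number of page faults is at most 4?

3

f=1: 12 faults
f=2: 5 faults
f=3: 4 faults
f=4: 4 faults
Smallest f with faults ≤ 4 is 3.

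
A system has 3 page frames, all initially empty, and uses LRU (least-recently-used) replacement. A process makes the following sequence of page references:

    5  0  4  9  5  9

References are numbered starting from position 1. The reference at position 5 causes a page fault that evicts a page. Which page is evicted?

pos 1: 5: fault, frames {5}
pos 2: 0: fault, frames {5,0}
pos 3: 4: fault, frames {5,0,4}
pos 4: 9: fault, evict 5, frames {0,4,9}
pos 5: 5: fault, evict 0, frames {4,9,5}
At position 5, page 0 is evicted.

0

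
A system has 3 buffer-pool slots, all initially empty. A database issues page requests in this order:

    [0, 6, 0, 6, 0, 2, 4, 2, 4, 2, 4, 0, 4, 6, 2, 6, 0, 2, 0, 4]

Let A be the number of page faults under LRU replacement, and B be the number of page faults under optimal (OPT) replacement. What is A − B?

Under LRU: F F . . . F F . . . . . . F F . F . . F → 8 faults.
Under OPT: F F . . . F F . . . . . . F . . . . . F → 6 faults.
A − B = 8 − 6 = 2.

2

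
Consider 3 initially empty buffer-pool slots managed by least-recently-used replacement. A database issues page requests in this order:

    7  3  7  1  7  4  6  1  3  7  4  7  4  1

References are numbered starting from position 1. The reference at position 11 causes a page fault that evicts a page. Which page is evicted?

1

pos 1: 7 → miss, frames [7]
pos 2: 3 → miss, frames [7, 3]
pos 3: 7 → hit
pos 4: 1 → miss, frames [3, 7, 1]
pos 5: 7 → hit
pos 6: 4 → miss, evict 3, frames [1, 7, 4]
pos 7: 6 → miss, evict 1, frames [7, 4, 6]
pos 8: 1 → miss, evict 7, frames [4, 6, 1]
pos 9: 3 → miss, evict 4, frames [6, 1, 3]
pos 10: 7 → miss, evict 6, frames [1, 3, 7]
pos 11: 4 → miss, evict 1, frames [3, 7, 4]
At position 11, page 1 is evicted.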